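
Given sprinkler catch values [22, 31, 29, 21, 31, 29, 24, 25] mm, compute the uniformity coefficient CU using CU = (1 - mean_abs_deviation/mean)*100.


mean = 26.500000 mm
MAD = 3.500000 mm
CU = (1 - 3.500000/26.500000)*100

86.7925 %


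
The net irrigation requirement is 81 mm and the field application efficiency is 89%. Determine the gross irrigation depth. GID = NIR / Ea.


Ea = 89% = 0.89
GID = NIR / Ea = 81 / 0.89 = 91.0112 mm

91.0112 mm


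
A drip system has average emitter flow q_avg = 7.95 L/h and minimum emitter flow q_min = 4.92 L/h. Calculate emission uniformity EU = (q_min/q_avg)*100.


EU = (q_min/q_avg)*100 = (4.92/7.95)*100 = 61.8868%

61.8868 %


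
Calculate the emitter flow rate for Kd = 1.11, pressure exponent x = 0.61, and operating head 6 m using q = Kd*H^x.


q = Kd * H^x = 1.11 * 6^0.61 = 1.11 * 2.983131

3.3113 L/h


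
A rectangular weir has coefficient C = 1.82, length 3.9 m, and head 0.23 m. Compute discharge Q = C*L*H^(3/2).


Q = C * L * H^(3/2) = 1.82 * 3.9 * 0.23^1.5 = 1.82 * 3.9 * 0.110304

0.7829 m^3/s


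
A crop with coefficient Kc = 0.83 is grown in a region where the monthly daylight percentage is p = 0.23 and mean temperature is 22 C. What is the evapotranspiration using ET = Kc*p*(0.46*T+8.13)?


ET = Kc * p * (0.46*T + 8.13)
ET = 0.83 * 0.23 * (0.46*22 + 8.13)
ET = 0.83 * 0.23 * 18.2500

3.4839 mm/day


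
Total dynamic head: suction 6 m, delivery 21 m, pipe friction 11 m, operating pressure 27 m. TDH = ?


TDH = Hs + Hd + hf + Hp = 6 + 21 + 11 + 27 = 65

65 m


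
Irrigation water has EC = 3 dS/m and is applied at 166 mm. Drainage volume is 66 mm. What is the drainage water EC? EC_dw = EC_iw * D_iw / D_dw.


EC_dw = EC_iw * D_iw / D_dw
EC_dw = 3 * 166 / 66
EC_dw = 498 / 66

7.5455 dS/m


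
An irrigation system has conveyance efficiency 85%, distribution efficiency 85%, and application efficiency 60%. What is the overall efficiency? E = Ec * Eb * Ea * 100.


Ec = 0.85, Eb = 0.85, Ea = 0.6
E = 0.85 * 0.85 * 0.6 * 100 = 43.3500%

43.3500 %


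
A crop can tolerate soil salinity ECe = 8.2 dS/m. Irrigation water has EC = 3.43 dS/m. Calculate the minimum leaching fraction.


LR = ECiw / (5*ECe - ECiw)
LR = 3.43 / (5*8.2 - 3.43)
LR = 3.43 / 37.5700

0.0913


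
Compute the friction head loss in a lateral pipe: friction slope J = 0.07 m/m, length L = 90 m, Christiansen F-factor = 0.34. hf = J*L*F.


hf = J * L * F = 0.07 * 90 * 0.34 = 2.1420 m

2.1420 m


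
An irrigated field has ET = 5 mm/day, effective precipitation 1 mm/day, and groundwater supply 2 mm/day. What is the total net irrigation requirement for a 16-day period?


Daily deficit = ET - Pe - GW = 5 - 1 - 2 = 2 mm/day
NIR = 2 * 16 = 32 mm

32.0000 mm


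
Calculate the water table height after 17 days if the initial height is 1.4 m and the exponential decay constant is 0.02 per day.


m = m0 * exp(-k*t)
m = 1.4 * exp(-0.02 * 17)
m = 1.4 * exp(-0.3400)

0.9965 m


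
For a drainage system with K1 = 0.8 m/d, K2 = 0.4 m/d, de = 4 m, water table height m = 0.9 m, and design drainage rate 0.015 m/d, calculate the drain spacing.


S^2 = 8*K2*de*m/q + 4*K1*m^2/q
S^2 = 8*0.4*4*0.9/0.015 + 4*0.8*0.9^2/0.015
S = sqrt(940.8000)

30.6725 m


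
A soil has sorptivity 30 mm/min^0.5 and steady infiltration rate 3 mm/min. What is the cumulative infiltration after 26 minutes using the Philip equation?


F = S*sqrt(t) + A*t
F = 30*sqrt(26) + 3*26
F = 30*5.099020 + 78

230.9706 mm


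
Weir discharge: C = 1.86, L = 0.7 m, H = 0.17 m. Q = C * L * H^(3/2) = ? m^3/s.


Q = C * L * H^(3/2) = 1.86 * 0.7 * 0.17^1.5 = 1.86 * 0.7 * 0.070093

0.0913 m^3/s


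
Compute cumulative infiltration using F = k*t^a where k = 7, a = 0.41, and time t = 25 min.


F = k * t^a = 7 * 25^0.41
F = 7 * 3.742445

26.1971 mm


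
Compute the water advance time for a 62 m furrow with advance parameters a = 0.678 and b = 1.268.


t = (L/a)^(1/b)
t = (62/0.678)^(1/1.268)
t = 91.445428^(1/1.268)

35.2093 min


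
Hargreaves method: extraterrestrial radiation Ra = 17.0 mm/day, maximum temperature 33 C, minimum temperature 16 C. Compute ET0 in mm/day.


Tmean = (Tmax + Tmin)/2 = (33 + 16)/2 = 24.5
ET0 = 0.0023 * 17.0 * (24.5 + 17.8) * sqrt(33 - 16)
ET0 = 0.0023 * 17.0 * 42.3 * 4.123106

6.8193 mm/day


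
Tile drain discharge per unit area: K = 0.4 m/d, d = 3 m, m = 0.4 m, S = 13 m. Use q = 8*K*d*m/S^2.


q = 8*K*d*m/S^2
q = 8*0.4*3*0.4/13^2
q = 3.8400 / 169

0.0227 m/d


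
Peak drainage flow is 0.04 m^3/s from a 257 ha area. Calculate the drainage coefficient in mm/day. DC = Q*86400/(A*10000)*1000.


DC = Q * 86400 / (A * 10000) * 1000
DC = 0.04 * 86400 / (257 * 10000) * 1000
DC = 3456000.0000 / 2570000

1.3447 mm/day


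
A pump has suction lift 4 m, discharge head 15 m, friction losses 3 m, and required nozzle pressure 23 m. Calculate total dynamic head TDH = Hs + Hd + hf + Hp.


TDH = Hs + Hd + hf + Hp = 4 + 15 + 3 + 23 = 45

45 m


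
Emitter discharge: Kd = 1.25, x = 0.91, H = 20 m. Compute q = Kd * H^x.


q = Kd * H^x = 1.25 * 20^0.91 = 1.25 * 15.273455

19.0918 L/h


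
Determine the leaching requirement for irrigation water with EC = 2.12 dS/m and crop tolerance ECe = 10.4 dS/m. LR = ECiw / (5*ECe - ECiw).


LR = ECiw / (5*ECe - ECiw)
LR = 2.12 / (5*10.4 - 2.12)
LR = 2.12 / 49.8800

0.0425


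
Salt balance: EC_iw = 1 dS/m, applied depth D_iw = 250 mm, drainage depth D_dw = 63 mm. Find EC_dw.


EC_dw = EC_iw * D_iw / D_dw
EC_dw = 1 * 250 / 63
EC_dw = 250 / 63

3.9683 dS/m


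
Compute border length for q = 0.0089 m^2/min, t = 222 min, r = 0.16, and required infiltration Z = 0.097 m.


L = q*t/((1+r)*Z)
L = 0.0089*222/((1+0.16)*0.097)
L = 1.9758/0.11252

17.5595 m


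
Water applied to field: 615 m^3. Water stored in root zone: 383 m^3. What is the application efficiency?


Ea = V_root / V_field * 100 = 383 / 615 * 100 = 62.2764%

62.2764 %


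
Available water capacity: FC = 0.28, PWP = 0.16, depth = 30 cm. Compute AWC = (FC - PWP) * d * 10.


AWC = (FC - PWP) * d * 10
AWC = (0.28 - 0.16) * 30 * 10
AWC = 0.1200 * 30 * 10

36.0000 mm


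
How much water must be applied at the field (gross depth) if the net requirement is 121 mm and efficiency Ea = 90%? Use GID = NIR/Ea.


Ea = 90% = 0.9
GID = NIR / Ea = 121 / 0.9 = 134.4444 mm

134.4444 mm


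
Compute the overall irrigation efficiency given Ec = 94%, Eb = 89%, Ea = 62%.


Ec = 0.94, Eb = 0.89, Ea = 0.62
E = 0.94 * 0.89 * 0.62 * 100 = 51.8692%

51.8692 %


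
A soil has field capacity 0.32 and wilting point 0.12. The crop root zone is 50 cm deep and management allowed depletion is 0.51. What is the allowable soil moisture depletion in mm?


SMD = (FC - PWP) * d * MAD * 10
SMD = (0.32 - 0.12) * 50 * 0.51 * 10
SMD = 0.2000 * 50 * 0.51 * 10

51.0000 mm


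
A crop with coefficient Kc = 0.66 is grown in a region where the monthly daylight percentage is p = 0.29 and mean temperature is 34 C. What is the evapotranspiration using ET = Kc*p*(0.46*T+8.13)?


ET = Kc * p * (0.46*T + 8.13)
ET = 0.66 * 0.29 * (0.46*34 + 8.13)
ET = 0.66 * 0.29 * 23.7700

4.5496 mm/day


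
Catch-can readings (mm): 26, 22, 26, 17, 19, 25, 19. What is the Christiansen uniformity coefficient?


mean = 22.000000 mm
MAD = 3.142857 mm
CU = (1 - 3.142857/22.000000)*100

85.7143 %


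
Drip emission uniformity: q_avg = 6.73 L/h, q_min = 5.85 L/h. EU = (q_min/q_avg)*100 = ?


EU = (q_min/q_avg)*100 = (5.85/6.73)*100 = 86.9242%

86.9242 %


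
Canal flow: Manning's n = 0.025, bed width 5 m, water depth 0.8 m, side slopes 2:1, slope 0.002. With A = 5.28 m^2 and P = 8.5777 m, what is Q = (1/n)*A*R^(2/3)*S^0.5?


R = A/P = 5.28/8.5777 = 0.615550
Q = (1/0.025) * 5.28 * 0.615550^(2/3) * 0.002^0.5

6.8347 m^3/s


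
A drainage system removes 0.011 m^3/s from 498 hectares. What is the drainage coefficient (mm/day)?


DC = Q * 86400 / (A * 10000) * 1000
DC = 0.011 * 86400 / (498 * 10000) * 1000
DC = 950400.0000 / 4980000

0.1908 mm/day


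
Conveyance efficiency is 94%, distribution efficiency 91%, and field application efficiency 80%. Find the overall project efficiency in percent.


Ec = 0.94, Eb = 0.91, Ea = 0.8
E = 0.94 * 0.91 * 0.8 * 100 = 68.4320%

68.4320 %


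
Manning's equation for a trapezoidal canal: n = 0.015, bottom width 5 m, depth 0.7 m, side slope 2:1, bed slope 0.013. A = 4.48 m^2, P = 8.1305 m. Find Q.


R = A/P = 4.48/8.1305 = 0.551012
Q = (1/0.015) * 4.48 * 0.551012^(2/3) * 0.013^0.5

22.8875 m^3/s


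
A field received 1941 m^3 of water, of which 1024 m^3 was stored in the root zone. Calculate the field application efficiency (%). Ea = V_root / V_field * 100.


Ea = V_root / V_field * 100 = 1024 / 1941 * 100 = 52.7563%

52.7563 %


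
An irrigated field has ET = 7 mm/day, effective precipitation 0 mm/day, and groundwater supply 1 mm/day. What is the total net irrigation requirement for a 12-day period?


Daily deficit = ET - Pe - GW = 7 - 0 - 1 = 6 mm/day
NIR = 6 * 12 = 72 mm

72.0000 mm


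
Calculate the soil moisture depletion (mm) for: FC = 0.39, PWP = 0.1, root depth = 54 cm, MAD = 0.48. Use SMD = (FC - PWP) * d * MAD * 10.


SMD = (FC - PWP) * d * MAD * 10
SMD = (0.39 - 0.1) * 54 * 0.48 * 10
SMD = 0.2900 * 54 * 0.48 * 10

75.1680 mm


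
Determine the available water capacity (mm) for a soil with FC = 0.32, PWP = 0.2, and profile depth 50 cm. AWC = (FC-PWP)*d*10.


AWC = (FC - PWP) * d * 10
AWC = (0.32 - 0.2) * 50 * 10
AWC = 0.1200 * 50 * 10

60.0000 mm


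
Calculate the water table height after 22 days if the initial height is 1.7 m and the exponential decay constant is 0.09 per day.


m = m0 * exp(-k*t)
m = 1.7 * exp(-0.09 * 22)
m = 1.7 * exp(-1.9800)

0.2347 m


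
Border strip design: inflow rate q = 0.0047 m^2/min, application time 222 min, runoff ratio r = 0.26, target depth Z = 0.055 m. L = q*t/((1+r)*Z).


L = q*t/((1+r)*Z)
L = 0.0047*222/((1+0.26)*0.055)
L = 1.0434/0.0693

15.0563 m


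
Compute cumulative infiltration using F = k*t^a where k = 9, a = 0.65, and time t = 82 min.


F = k * t^a = 9 * 82^0.65
F = 9 * 17.537957

157.8416 mm


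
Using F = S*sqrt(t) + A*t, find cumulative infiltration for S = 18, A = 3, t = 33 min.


F = S*sqrt(t) + A*t
F = 18*sqrt(33) + 3*33
F = 18*5.744563 + 99

202.4021 mm


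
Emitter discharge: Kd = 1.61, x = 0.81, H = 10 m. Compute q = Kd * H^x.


q = Kd * H^x = 1.61 * 10^0.81 = 1.61 * 6.456542

10.3950 L/h


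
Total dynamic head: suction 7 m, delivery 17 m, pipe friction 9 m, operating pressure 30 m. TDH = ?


TDH = Hs + Hd + hf + Hp = 7 + 17 + 9 + 30 = 63

63 m


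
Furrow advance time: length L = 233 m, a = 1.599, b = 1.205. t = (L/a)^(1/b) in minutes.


t = (L/a)^(1/b)
t = (233/1.599)^(1/1.205)
t = 145.716073^(1/1.205)

62.4370 min


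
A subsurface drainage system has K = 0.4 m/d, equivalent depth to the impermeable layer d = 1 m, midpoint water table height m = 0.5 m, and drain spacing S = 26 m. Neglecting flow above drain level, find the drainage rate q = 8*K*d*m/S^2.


q = 8*K*d*m/S^2
q = 8*0.4*1*0.5/26^2
q = 1.6000 / 676

0.0024 m/d


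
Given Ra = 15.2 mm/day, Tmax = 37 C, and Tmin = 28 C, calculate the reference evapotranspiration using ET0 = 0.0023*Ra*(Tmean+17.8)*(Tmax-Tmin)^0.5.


Tmean = (Tmax + Tmin)/2 = (37 + 28)/2 = 32.5
ET0 = 0.0023 * 15.2 * (32.5 + 17.8) * sqrt(37 - 28)
ET0 = 0.0023 * 15.2 * 50.3 * 3.000000

5.2755 mm/day


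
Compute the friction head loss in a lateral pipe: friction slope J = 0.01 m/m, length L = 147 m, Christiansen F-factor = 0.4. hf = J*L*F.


hf = J * L * F = 0.01 * 147 * 0.4 = 0.5880 m

0.5880 m


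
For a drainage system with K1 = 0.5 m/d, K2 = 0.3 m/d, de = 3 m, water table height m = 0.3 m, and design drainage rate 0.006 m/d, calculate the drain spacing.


S^2 = 8*K2*de*m/q + 4*K1*m^2/q
S^2 = 8*0.3*3*0.3/0.006 + 4*0.5*0.3^2/0.006
S = sqrt(390.0000)

19.7484 m


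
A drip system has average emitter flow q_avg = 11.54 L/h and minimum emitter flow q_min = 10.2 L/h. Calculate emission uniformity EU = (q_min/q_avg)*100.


EU = (q_min/q_avg)*100 = (10.2/11.54)*100 = 88.3882%

88.3882 %


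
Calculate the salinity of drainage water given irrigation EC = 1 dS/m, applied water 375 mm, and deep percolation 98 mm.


EC_dw = EC_iw * D_iw / D_dw
EC_dw = 1 * 375 / 98
EC_dw = 375 / 98

3.8265 dS/m


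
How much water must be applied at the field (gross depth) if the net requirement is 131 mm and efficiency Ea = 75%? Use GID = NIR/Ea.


Ea = 75% = 0.75
GID = NIR / Ea = 131 / 0.75 = 174.6667 mm

174.6667 mm


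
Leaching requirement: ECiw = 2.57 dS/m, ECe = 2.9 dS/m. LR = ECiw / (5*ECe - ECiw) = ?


LR = ECiw / (5*ECe - ECiw)
LR = 2.57 / (5*2.9 - 2.57)
LR = 2.57 / 11.9300

0.2154


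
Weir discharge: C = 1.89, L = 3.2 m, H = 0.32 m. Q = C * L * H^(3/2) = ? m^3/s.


Q = C * L * H^(3/2) = 1.89 * 3.2 * 0.32^1.5 = 1.89 * 3.2 * 0.181019

1.0948 m^3/s


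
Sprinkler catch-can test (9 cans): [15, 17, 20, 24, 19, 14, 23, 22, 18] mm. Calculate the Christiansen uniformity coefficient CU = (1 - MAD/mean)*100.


mean = 19.111111 mm
MAD = 2.790123 mm
CU = (1 - 2.790123/19.111111)*100

85.4005 %


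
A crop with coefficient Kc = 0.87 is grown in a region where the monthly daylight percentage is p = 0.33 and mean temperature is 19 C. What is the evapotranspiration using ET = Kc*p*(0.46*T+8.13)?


ET = Kc * p * (0.46*T + 8.13)
ET = 0.87 * 0.33 * (0.46*19 + 8.13)
ET = 0.87 * 0.33 * 16.8700

4.8434 mm/day


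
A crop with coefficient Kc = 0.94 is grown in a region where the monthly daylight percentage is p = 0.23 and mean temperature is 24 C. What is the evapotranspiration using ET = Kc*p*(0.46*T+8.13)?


ET = Kc * p * (0.46*T + 8.13)
ET = 0.94 * 0.23 * (0.46*24 + 8.13)
ET = 0.94 * 0.23 * 19.1700

4.1446 mm/day


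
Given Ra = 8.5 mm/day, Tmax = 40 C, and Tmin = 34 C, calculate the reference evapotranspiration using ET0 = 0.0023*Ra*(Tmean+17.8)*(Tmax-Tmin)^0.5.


Tmean = (Tmax + Tmin)/2 = (40 + 34)/2 = 37.0
ET0 = 0.0023 * 8.5 * (37.0 + 17.8) * sqrt(40 - 34)
ET0 = 0.0023 * 8.5 * 54.8 * 2.449490

2.6242 mm/day


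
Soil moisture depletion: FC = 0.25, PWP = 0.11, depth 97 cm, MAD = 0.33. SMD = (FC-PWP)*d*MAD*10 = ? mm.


SMD = (FC - PWP) * d * MAD * 10
SMD = (0.25 - 0.11) * 97 * 0.33 * 10
SMD = 0.1400 * 97 * 0.33 * 10

44.8140 mm


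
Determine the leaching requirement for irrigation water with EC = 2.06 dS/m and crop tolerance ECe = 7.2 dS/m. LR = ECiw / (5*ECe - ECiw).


LR = ECiw / (5*ECe - ECiw)
LR = 2.06 / (5*7.2 - 2.06)
LR = 2.06 / 33.9400

0.0607


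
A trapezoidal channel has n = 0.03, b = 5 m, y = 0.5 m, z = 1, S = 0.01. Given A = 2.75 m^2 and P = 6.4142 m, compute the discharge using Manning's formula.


R = A/P = 2.75/6.4142 = 0.428736
Q = (1/0.03) * 2.75 * 0.428736^(2/3) * 0.01^0.5

5.2120 m^3/s


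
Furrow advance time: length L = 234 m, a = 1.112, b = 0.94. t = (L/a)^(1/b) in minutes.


t = (L/a)^(1/b)
t = (234/1.112)^(1/0.94)
t = 210.431655^(1/0.94)

296.0702 min


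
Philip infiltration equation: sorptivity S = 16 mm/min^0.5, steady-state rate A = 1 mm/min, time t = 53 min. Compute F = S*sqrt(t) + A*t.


F = S*sqrt(t) + A*t
F = 16*sqrt(53) + 1*53
F = 16*7.280110 + 53

169.4818 mm


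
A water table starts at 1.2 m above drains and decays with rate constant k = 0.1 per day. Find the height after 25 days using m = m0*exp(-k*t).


m = m0 * exp(-k*t)
m = 1.2 * exp(-0.1 * 25)
m = 1.2 * exp(-2.5000)

0.0985 m


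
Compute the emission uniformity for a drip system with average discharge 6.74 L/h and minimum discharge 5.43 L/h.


EU = (q_min/q_avg)*100 = (5.43/6.74)*100 = 80.5638%

80.5638 %


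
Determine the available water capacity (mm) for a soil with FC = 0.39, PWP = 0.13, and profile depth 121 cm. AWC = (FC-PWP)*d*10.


AWC = (FC - PWP) * d * 10
AWC = (0.39 - 0.13) * 121 * 10
AWC = 0.2600 * 121 * 10

314.6000 mm


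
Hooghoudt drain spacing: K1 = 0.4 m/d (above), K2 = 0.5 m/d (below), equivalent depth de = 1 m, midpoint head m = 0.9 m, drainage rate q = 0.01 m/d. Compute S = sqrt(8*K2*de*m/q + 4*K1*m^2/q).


S^2 = 8*K2*de*m/q + 4*K1*m^2/q
S^2 = 8*0.5*1*0.9/0.01 + 4*0.4*0.9^2/0.01
S = sqrt(489.6000)

22.1269 m


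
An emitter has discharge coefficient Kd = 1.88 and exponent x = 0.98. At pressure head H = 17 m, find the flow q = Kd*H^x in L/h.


q = Kd * H^x = 1.88 * 17^0.98 = 1.88 * 16.063491

30.1994 L/h


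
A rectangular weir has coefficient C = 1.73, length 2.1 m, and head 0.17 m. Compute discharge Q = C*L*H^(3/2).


Q = C * L * H^(3/2) = 1.73 * 2.1 * 0.17^1.5 = 1.73 * 2.1 * 0.070093

0.2546 m^3/s


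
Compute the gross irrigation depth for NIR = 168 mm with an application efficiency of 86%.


Ea = 86% = 0.86
GID = NIR / Ea = 168 / 0.86 = 195.3488 mm

195.3488 mm


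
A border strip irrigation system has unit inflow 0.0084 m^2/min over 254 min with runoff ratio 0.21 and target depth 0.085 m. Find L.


L = q*t/((1+r)*Z)
L = 0.0084*254/((1+0.21)*0.085)
L = 2.1336/0.10285

20.7448 m


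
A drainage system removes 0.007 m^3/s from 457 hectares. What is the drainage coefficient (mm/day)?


DC = Q * 86400 / (A * 10000) * 1000
DC = 0.007 * 86400 / (457 * 10000) * 1000
DC = 604800.0000 / 4570000

0.1323 mm/day


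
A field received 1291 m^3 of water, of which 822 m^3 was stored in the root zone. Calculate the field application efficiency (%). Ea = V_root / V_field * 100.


Ea = V_root / V_field * 100 = 822 / 1291 * 100 = 63.6716%

63.6716 %


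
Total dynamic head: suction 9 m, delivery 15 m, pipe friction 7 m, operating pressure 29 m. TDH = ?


TDH = Hs + Hd + hf + Hp = 9 + 15 + 7 + 29 = 60

60 m


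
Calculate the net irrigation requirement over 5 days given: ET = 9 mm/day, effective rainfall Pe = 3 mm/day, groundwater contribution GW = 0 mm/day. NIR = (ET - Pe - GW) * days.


Daily deficit = ET - Pe - GW = 9 - 3 - 0 = 6 mm/day
NIR = 6 * 5 = 30 mm

30.0000 mm


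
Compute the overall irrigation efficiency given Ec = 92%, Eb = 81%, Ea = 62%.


Ec = 0.92, Eb = 0.81, Ea = 0.62
E = 0.92 * 0.81 * 0.62 * 100 = 46.2024%

46.2024 %


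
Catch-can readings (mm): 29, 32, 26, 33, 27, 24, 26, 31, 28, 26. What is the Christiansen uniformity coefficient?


mean = 28.200000 mm
MAD = 2.440000 mm
CU = (1 - 2.440000/28.200000)*100

91.3475 %


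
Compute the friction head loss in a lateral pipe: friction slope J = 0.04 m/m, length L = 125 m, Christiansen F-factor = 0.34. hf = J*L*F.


hf = J * L * F = 0.04 * 125 * 0.34 = 1.7000 m

1.7000 m


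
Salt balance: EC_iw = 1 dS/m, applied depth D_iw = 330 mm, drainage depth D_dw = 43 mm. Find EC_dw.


EC_dw = EC_iw * D_iw / D_dw
EC_dw = 1 * 330 / 43
EC_dw = 330 / 43

7.6744 dS/m


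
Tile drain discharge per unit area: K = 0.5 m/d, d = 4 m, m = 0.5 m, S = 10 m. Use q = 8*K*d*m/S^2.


q = 8*K*d*m/S^2
q = 8*0.5*4*0.5/10^2
q = 8.0000 / 100

0.0800 m/d


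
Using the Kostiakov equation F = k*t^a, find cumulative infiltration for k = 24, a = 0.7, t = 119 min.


F = k * t^a = 24 * 119^0.7
F = 24 * 28.371538

680.9169 mm


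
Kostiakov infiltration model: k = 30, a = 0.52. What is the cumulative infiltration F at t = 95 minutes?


F = k * t^a = 30 * 95^0.52
F = 30 * 10.676190

320.2857 mm


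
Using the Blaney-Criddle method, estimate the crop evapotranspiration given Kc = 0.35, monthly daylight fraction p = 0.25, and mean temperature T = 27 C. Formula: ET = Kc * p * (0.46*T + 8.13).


ET = Kc * p * (0.46*T + 8.13)
ET = 0.35 * 0.25 * (0.46*27 + 8.13)
ET = 0.35 * 0.25 * 20.5500

1.7981 mm/day


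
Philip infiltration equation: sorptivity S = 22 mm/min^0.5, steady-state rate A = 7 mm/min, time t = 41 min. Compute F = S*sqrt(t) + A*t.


F = S*sqrt(t) + A*t
F = 22*sqrt(41) + 7*41
F = 22*6.403124 + 287

427.8687 mm


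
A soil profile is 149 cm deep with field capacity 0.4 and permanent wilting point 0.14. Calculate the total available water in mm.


AWC = (FC - PWP) * d * 10
AWC = (0.4 - 0.14) * 149 * 10
AWC = 0.2600 * 149 * 10

387.4000 mm


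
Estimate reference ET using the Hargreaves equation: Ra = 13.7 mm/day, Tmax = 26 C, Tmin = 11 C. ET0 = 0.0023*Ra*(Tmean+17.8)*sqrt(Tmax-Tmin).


Tmean = (Tmax + Tmin)/2 = (26 + 11)/2 = 18.5
ET0 = 0.0023 * 13.7 * (18.5 + 17.8) * sqrt(26 - 11)
ET0 = 0.0023 * 13.7 * 36.3 * 3.872983

4.4300 mm/day


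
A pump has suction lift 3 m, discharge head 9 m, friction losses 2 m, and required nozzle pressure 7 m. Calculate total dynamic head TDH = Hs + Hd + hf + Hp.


TDH = Hs + Hd + hf + Hp = 3 + 9 + 2 + 7 = 21

21 m


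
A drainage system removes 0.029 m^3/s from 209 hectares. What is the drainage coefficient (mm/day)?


DC = Q * 86400 / (A * 10000) * 1000
DC = 0.029 * 86400 / (209 * 10000) * 1000
DC = 2505600.0000 / 2090000

1.1989 mm/day


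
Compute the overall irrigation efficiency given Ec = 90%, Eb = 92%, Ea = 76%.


Ec = 0.9, Eb = 0.92, Ea = 0.76
E = 0.9 * 0.92 * 0.76 * 100 = 62.9280%

62.9280 %


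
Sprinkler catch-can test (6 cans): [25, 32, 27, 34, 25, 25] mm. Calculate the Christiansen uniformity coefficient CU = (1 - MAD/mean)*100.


mean = 28.000000 mm
MAD = 3.333333 mm
CU = (1 - 3.333333/28.000000)*100

88.0952 %


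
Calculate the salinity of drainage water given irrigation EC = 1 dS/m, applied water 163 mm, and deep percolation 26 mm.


EC_dw = EC_iw * D_iw / D_dw
EC_dw = 1 * 163 / 26
EC_dw = 163 / 26

6.2692 dS/m


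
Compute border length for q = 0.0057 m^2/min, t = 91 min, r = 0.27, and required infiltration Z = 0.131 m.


L = q*t/((1+r)*Z)
L = 0.0057*91/((1+0.27)*0.131)
L = 0.5187/0.16637

3.1177 m


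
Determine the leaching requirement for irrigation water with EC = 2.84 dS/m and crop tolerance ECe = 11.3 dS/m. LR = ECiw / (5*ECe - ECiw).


LR = ECiw / (5*ECe - ECiw)
LR = 2.84 / (5*11.3 - 2.84)
LR = 2.84 / 53.6600

0.0529


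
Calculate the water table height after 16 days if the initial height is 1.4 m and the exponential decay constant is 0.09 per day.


m = m0 * exp(-k*t)
m = 1.4 * exp(-0.09 * 16)
m = 1.4 * exp(-1.4400)

0.3317 m


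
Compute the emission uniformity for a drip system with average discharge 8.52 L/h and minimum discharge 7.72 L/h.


EU = (q_min/q_avg)*100 = (7.72/8.52)*100 = 90.6103%

90.6103 %


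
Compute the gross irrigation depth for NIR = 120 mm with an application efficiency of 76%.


Ea = 76% = 0.76
GID = NIR / Ea = 120 / 0.76 = 157.8947 mm

157.8947 mm


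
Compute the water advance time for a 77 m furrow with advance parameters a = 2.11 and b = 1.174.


t = (L/a)^(1/b)
t = (77/2.11)^(1/1.174)
t = 36.492891^(1/1.174)

21.4127 min


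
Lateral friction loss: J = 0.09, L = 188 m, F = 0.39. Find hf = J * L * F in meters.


hf = J * L * F = 0.09 * 188 * 0.39 = 6.5988 m

6.5988 m


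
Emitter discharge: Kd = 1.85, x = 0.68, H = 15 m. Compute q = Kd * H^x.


q = Kd * H^x = 1.85 * 15^0.68 = 1.85 * 6.305827

11.6658 L/h


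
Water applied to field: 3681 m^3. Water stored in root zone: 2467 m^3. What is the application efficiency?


Ea = V_root / V_field * 100 = 2467 / 3681 * 100 = 67.0198%

67.0198 %


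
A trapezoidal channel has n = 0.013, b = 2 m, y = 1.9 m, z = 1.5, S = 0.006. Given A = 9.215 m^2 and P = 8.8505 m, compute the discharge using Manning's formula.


R = A/P = 9.215/8.8505 = 1.041184
Q = (1/0.013) * 9.215 * 1.041184^(2/3) * 0.006^0.5

56.4044 m^3/s


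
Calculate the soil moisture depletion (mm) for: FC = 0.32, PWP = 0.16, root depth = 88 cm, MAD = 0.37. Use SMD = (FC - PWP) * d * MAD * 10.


SMD = (FC - PWP) * d * MAD * 10
SMD = (0.32 - 0.16) * 88 * 0.37 * 10
SMD = 0.1600 * 88 * 0.37 * 10

52.0960 mm


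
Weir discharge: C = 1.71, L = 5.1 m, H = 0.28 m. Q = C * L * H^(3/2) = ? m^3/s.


Q = C * L * H^(3/2) = 1.71 * 5.1 * 0.28^1.5 = 1.71 * 5.1 * 0.148162

1.2921 m^3/s


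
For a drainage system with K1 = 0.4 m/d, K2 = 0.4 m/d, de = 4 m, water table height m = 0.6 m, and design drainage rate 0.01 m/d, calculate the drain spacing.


S^2 = 8*K2*de*m/q + 4*K1*m^2/q
S^2 = 8*0.4*4*0.6/0.01 + 4*0.4*0.6^2/0.01
S = sqrt(825.6000)

28.7333 m


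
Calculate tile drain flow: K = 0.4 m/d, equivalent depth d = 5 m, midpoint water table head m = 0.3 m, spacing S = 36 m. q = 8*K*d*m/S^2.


q = 8*K*d*m/S^2
q = 8*0.4*5*0.3/36^2
q = 4.8000 / 1296

0.0037 m/d


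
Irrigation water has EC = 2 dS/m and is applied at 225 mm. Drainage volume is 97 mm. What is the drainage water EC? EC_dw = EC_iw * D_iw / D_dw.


EC_dw = EC_iw * D_iw / D_dw
EC_dw = 2 * 225 / 97
EC_dw = 450 / 97

4.6392 dS/m


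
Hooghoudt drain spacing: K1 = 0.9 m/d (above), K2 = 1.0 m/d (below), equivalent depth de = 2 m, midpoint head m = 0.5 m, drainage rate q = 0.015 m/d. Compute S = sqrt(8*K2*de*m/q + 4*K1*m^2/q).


S^2 = 8*K2*de*m/q + 4*K1*m^2/q
S^2 = 8*1.0*2*0.5/0.015 + 4*0.9*0.5^2/0.015
S = sqrt(593.3333)

24.3584 m


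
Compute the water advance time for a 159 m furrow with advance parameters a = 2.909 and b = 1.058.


t = (L/a)^(1/b)
t = (159/2.909)^(1/1.058)
t = 54.657958^(1/1.058)

43.8929 min


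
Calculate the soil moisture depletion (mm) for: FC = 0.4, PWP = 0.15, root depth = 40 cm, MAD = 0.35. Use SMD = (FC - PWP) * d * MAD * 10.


SMD = (FC - PWP) * d * MAD * 10
SMD = (0.4 - 0.15) * 40 * 0.35 * 10
SMD = 0.2500 * 40 * 0.35 * 10

35.0000 mm


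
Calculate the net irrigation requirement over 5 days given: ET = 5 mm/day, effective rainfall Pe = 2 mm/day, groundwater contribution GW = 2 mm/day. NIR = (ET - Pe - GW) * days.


Daily deficit = ET - Pe - GW = 5 - 2 - 2 = 1 mm/day
NIR = 1 * 5 = 5 mm

5.0000 mm


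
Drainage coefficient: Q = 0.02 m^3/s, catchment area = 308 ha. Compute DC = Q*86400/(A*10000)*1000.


DC = Q * 86400 / (A * 10000) * 1000
DC = 0.02 * 86400 / (308 * 10000) * 1000
DC = 1728000.0000 / 3080000

0.5610 mm/day


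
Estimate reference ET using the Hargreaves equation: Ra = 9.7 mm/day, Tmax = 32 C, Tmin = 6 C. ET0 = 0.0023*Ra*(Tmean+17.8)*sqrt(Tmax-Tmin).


Tmean = (Tmax + Tmin)/2 = (32 + 6)/2 = 19.0
ET0 = 0.0023 * 9.7 * (19.0 + 17.8) * sqrt(32 - 6)
ET0 = 0.0023 * 9.7 * 36.8 * 5.099020

4.1863 mm/day


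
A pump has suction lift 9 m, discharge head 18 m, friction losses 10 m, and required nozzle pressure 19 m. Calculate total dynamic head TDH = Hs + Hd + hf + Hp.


TDH = Hs + Hd + hf + Hp = 9 + 18 + 10 + 19 = 56

56 m


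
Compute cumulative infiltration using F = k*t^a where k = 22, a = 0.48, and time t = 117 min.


F = k * t^a = 22 * 117^0.48
F = 22 * 9.833978

216.3475 mm


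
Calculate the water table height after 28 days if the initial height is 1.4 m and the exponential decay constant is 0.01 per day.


m = m0 * exp(-k*t)
m = 1.4 * exp(-0.01 * 28)
m = 1.4 * exp(-0.2800)

1.0581 m


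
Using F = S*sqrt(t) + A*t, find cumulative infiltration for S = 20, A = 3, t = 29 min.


F = S*sqrt(t) + A*t
F = 20*sqrt(29) + 3*29
F = 20*5.385165 + 87

194.7033 mm


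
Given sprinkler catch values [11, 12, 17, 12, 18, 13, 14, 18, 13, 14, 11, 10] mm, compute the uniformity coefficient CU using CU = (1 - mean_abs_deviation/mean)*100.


mean = 13.583333 mm
MAD = 2.180556 mm
CU = (1 - 2.180556/13.583333)*100

83.9468 %


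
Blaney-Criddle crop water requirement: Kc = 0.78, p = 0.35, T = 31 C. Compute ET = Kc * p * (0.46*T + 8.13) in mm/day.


ET = Kc * p * (0.46*T + 8.13)
ET = 0.78 * 0.35 * (0.46*31 + 8.13)
ET = 0.78 * 0.35 * 22.3900

6.1125 mm/day


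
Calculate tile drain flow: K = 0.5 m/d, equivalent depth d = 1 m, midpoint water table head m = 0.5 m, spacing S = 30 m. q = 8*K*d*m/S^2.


q = 8*K*d*m/S^2
q = 8*0.5*1*0.5/30^2
q = 2.0000 / 900

0.0022 m/d


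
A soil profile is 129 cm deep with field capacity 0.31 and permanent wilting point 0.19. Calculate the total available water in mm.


AWC = (FC - PWP) * d * 10
AWC = (0.31 - 0.19) * 129 * 10
AWC = 0.1200 * 129 * 10

154.8000 mm


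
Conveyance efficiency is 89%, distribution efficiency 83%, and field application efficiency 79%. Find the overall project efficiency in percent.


Ec = 0.89, Eb = 0.83, Ea = 0.79
E = 0.89 * 0.83 * 0.79 * 100 = 58.3573%

58.3573 %


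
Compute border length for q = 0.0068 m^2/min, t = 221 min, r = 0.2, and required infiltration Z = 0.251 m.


L = q*t/((1+r)*Z)
L = 0.0068*221/((1+0.2)*0.251)
L = 1.5028/0.3012

4.9894 m


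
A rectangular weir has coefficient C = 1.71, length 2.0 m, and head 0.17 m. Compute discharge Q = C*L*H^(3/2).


Q = C * L * H^(3/2) = 1.71 * 2.0 * 0.17^1.5 = 1.71 * 2.0 * 0.070093

0.2397 m^3/s


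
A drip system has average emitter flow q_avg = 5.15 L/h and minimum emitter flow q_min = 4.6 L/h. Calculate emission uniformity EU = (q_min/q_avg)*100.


EU = (q_min/q_avg)*100 = (4.6/5.15)*100 = 89.3204%

89.3204 %


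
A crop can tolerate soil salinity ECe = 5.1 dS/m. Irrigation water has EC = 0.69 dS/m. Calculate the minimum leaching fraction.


LR = ECiw / (5*ECe - ECiw)
LR = 0.69 / (5*5.1 - 0.69)
LR = 0.69 / 24.8100

0.0278


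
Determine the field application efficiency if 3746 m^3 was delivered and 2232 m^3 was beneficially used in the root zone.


Ea = V_root / V_field * 100 = 2232 / 3746 * 100 = 59.5836%

59.5836 %


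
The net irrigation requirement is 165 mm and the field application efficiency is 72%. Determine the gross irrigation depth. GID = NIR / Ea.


Ea = 72% = 0.72
GID = NIR / Ea = 165 / 0.72 = 229.1667 mm

229.1667 mm


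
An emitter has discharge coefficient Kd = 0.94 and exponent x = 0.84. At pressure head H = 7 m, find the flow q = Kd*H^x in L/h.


q = Kd * H^x = 0.94 * 7^0.84 = 0.94 * 5.127225

4.8196 L/h


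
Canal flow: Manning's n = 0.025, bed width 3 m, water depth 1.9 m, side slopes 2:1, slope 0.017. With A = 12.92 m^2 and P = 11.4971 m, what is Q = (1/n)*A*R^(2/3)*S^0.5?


R = A/P = 12.92/11.4971 = 1.123762
Q = (1/0.025) * 12.92 * 1.123762^(2/3) * 0.017^0.5

72.8333 m^3/s


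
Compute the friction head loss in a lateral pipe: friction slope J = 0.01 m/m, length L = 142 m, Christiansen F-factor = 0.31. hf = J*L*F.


hf = J * L * F = 0.01 * 142 * 0.31 = 0.4402 m

0.4402 m


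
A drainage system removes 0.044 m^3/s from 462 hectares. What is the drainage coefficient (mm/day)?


DC = Q * 86400 / (A * 10000) * 1000
DC = 0.044 * 86400 / (462 * 10000) * 1000
DC = 3801600.0000 / 4620000

0.8229 mm/day


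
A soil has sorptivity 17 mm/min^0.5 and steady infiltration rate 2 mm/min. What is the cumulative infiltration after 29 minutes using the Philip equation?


F = S*sqrt(t) + A*t
F = 17*sqrt(29) + 2*29
F = 17*5.385165 + 58

149.5478 mm


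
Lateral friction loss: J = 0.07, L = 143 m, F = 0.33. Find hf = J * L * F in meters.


hf = J * L * F = 0.07 * 143 * 0.33 = 3.3033 m

3.3033 m


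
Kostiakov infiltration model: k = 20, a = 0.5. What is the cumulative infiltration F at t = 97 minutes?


F = k * t^a = 20 * 97^0.5
F = 20 * 9.848858

196.9772 mm


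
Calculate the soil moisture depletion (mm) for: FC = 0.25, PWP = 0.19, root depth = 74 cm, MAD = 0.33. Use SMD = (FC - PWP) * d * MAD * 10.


SMD = (FC - PWP) * d * MAD * 10
SMD = (0.25 - 0.19) * 74 * 0.33 * 10
SMD = 0.0600 * 74 * 0.33 * 10

14.6520 mm


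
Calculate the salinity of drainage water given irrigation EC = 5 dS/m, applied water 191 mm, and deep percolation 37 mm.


EC_dw = EC_iw * D_iw / D_dw
EC_dw = 5 * 191 / 37
EC_dw = 955 / 37

25.8108 dS/m


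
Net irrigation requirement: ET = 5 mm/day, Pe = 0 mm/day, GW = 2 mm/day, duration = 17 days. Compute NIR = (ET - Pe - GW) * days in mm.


Daily deficit = ET - Pe - GW = 5 - 0 - 2 = 3 mm/day
NIR = 3 * 17 = 51 mm

51.0000 mm


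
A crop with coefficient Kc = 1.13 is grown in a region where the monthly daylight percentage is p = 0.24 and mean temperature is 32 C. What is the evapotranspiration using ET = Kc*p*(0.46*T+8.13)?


ET = Kc * p * (0.46*T + 8.13)
ET = 1.13 * 0.24 * (0.46*32 + 8.13)
ET = 1.13 * 0.24 * 22.8500

6.1969 mm/day


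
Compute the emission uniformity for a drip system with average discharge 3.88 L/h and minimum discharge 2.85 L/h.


EU = (q_min/q_avg)*100 = (2.85/3.88)*100 = 73.4536%

73.4536 %


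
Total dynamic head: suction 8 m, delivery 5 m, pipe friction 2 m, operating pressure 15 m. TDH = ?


TDH = Hs + Hd + hf + Hp = 8 + 5 + 2 + 15 = 30

30 m


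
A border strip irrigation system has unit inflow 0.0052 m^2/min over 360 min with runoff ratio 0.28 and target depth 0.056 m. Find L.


L = q*t/((1+r)*Z)
L = 0.0052*360/((1+0.28)*0.056)
L = 1.872/0.07168

26.1161 m


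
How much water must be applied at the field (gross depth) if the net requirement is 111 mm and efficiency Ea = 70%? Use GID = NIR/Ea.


Ea = 70% = 0.7
GID = NIR / Ea = 111 / 0.7 = 158.5714 mm

158.5714 mm


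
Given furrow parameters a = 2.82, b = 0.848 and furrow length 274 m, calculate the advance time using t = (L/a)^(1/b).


t = (L/a)^(1/b)
t = (274/2.82)^(1/0.848)
t = 97.163121^(1/0.848)

220.6743 min


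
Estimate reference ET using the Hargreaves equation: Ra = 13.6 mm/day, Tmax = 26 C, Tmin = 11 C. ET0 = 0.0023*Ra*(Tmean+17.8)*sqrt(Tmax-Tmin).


Tmean = (Tmax + Tmin)/2 = (26 + 11)/2 = 18.5
ET0 = 0.0023 * 13.6 * (18.5 + 17.8) * sqrt(26 - 11)
ET0 = 0.0023 * 13.6 * 36.3 * 3.872983

4.3976 mm/day


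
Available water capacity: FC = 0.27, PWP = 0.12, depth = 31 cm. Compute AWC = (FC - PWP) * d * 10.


AWC = (FC - PWP) * d * 10
AWC = (0.27 - 0.12) * 31 * 10
AWC = 0.1500 * 31 * 10

46.5000 mm


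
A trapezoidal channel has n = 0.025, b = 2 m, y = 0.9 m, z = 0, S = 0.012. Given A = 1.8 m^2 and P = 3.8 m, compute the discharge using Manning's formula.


R = A/P = 1.8/3.8 = 0.473684
Q = (1/0.025) * 1.8 * 0.473684^(2/3) * 0.012^0.5

4.7927 m^3/s


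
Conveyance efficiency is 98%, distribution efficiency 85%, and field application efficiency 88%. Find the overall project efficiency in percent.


Ec = 0.98, Eb = 0.85, Ea = 0.88
E = 0.98 * 0.85 * 0.88 * 100 = 73.3040%

73.3040 %


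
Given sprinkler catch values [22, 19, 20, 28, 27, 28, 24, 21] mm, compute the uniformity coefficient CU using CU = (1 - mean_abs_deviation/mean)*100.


mean = 23.625000 mm
MAD = 3.125000 mm
CU = (1 - 3.125000/23.625000)*100

86.7725 %


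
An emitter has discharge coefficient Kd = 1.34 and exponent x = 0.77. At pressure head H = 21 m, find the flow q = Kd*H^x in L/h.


q = Kd * H^x = 1.34 * 21^0.77 = 1.34 * 10.425787

13.9706 L/h


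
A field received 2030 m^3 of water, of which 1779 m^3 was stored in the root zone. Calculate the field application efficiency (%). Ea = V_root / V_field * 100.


Ea = V_root / V_field * 100 = 1779 / 2030 * 100 = 87.6355%

87.6355 %


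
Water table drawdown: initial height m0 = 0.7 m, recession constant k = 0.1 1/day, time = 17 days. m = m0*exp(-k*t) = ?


m = m0 * exp(-k*t)
m = 0.7 * exp(-0.1 * 17)
m = 0.7 * exp(-1.7000)

0.1279 m


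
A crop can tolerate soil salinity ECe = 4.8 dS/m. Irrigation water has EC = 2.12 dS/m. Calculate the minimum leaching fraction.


LR = ECiw / (5*ECe - ECiw)
LR = 2.12 / (5*4.8 - 2.12)
LR = 2.12 / 21.8800

0.0969


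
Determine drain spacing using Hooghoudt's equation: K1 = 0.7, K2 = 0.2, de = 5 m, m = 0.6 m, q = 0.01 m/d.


S^2 = 8*K2*de*m/q + 4*K1*m^2/q
S^2 = 8*0.2*5*0.6/0.01 + 4*0.7*0.6^2/0.01
S = sqrt(580.8000)

24.0998 m


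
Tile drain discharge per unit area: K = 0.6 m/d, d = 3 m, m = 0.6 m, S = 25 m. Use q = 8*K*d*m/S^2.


q = 8*K*d*m/S^2
q = 8*0.6*3*0.6/25^2
q = 8.6400 / 625

0.0138 m/d


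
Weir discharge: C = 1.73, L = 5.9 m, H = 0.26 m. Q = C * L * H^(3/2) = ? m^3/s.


Q = C * L * H^(3/2) = 1.73 * 5.9 * 0.26^1.5 = 1.73 * 5.9 * 0.132575

1.3532 m^3/s


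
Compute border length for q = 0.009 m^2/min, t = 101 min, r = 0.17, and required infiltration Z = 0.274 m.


L = q*t/((1+r)*Z)
L = 0.009*101/((1+0.17)*0.274)
L = 0.909/0.32058

2.8355 m


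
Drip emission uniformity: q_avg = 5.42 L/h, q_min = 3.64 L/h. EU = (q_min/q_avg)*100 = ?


EU = (q_min/q_avg)*100 = (3.64/5.42)*100 = 67.1587%

67.1587 %


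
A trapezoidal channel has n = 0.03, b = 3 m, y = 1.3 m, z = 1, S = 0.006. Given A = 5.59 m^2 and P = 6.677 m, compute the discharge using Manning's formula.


R = A/P = 5.59/6.677 = 0.837202
Q = (1/0.03) * 5.59 * 0.837202^(2/3) * 0.006^0.5

12.8209 m^3/s


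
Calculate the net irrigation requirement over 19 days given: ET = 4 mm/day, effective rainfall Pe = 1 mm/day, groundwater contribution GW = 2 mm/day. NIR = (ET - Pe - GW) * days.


Daily deficit = ET - Pe - GW = 4 - 1 - 2 = 1 mm/day
NIR = 1 * 19 = 19 mm

19.0000 mm


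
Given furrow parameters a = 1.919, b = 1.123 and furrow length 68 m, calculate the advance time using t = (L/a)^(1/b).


t = (L/a)^(1/b)
t = (68/1.919)^(1/1.123)
t = 35.435122^(1/1.123)

23.9733 min


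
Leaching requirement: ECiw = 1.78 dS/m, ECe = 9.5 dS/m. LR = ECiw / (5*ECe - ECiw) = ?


LR = ECiw / (5*ECe - ECiw)
LR = 1.78 / (5*9.5 - 1.78)
LR = 1.78 / 45.7200

0.0389


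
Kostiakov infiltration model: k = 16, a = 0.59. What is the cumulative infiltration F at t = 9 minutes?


F = k * t^a = 16 * 9^0.59
F = 16 * 3.655974

58.4956 mm


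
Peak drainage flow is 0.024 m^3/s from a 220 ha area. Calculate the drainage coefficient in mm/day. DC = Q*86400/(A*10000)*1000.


DC = Q * 86400 / (A * 10000) * 1000
DC = 0.024 * 86400 / (220 * 10000) * 1000
DC = 2073600.0000 / 2200000

0.9425 mm/day


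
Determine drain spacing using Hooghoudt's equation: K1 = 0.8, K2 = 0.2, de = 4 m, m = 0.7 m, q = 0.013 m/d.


S^2 = 8*K2*de*m/q + 4*K1*m^2/q
S^2 = 8*0.2*4*0.7/0.013 + 4*0.8*0.7^2/0.013
S = sqrt(465.2308)

21.5692 m


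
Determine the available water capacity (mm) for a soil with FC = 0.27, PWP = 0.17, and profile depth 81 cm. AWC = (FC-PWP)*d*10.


AWC = (FC - PWP) * d * 10
AWC = (0.27 - 0.17) * 81 * 10
AWC = 0.1000 * 81 * 10

81.0000 mm


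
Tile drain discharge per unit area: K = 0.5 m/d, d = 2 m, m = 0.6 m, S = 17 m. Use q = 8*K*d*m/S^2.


q = 8*K*d*m/S^2
q = 8*0.5*2*0.6/17^2
q = 4.8000 / 289

0.0166 m/d


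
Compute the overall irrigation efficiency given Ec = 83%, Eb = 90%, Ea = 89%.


Ec = 0.83, Eb = 0.9, Ea = 0.89
E = 0.83 * 0.9 * 0.89 * 100 = 66.4830%

66.4830 %


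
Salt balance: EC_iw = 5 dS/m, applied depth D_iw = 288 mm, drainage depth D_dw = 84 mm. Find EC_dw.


EC_dw = EC_iw * D_iw / D_dw
EC_dw = 5 * 288 / 84
EC_dw = 1440 / 84

17.1429 dS/m


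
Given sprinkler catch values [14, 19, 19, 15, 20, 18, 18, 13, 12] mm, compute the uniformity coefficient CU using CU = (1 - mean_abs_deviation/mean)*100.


mean = 16.444444 mm
MAD = 2.617284 mm
CU = (1 - 2.617284/16.444444)*100

84.0841 %


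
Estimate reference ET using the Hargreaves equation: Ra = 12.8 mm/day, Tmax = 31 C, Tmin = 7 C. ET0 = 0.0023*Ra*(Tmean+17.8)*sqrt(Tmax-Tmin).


Tmean = (Tmax + Tmin)/2 = (31 + 7)/2 = 19.0
ET0 = 0.0023 * 12.8 * (19.0 + 17.8) * sqrt(31 - 7)
ET0 = 0.0023 * 12.8 * 36.8 * 4.898979

5.3075 mm/day


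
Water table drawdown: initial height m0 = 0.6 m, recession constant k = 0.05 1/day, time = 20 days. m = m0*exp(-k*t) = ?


m = m0 * exp(-k*t)
m = 0.6 * exp(-0.05 * 20)
m = 0.6 * exp(-1.0000)

0.2207 m


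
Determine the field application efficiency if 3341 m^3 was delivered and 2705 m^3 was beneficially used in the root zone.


Ea = V_root / V_field * 100 = 2705 / 3341 * 100 = 80.9638%

80.9638 %


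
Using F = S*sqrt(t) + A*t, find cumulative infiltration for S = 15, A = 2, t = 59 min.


F = S*sqrt(t) + A*t
F = 15*sqrt(59) + 2*59
F = 15*7.681146 + 118

233.2172 mm


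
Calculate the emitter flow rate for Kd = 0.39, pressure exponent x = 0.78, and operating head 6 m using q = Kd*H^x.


q = Kd * H^x = 0.39 * 6^0.78 = 0.39 * 4.045367

1.5777 L/h
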